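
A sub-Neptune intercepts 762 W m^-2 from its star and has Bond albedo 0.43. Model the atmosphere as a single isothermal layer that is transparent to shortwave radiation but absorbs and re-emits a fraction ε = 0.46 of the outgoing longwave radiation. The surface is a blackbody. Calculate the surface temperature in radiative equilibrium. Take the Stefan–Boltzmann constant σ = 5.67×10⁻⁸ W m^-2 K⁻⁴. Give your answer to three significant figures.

The planet radiates to space at T_e = [S(1−α)/(4σ)]^(1/4) = 209.2 K.
For a single slab of emissivity ε, T_s⁴ = 2T_e⁴/(2−ε); thus T_s = 209.2·(1.299)^(1/4) = 223.3 K.

223 K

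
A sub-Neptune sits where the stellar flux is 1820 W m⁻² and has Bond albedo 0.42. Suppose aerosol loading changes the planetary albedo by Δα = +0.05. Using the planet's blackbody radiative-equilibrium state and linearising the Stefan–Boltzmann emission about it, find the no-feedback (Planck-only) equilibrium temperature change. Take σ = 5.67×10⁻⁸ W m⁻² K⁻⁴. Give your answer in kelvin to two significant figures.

Unperturbed T_e = [1820·(1−0.42)/(4σ)]^¼ = 261.2 K.
ΔF = −(S/4)Δα = −(1820/4)×(+0.05) = -22.75 W m⁻².
The Planck feedback parameter is 4σT_e³ = 4.041 W m⁻²/K.
So ΔT₀ = -22.75/4.041 = -5.63 K.

-5.6 K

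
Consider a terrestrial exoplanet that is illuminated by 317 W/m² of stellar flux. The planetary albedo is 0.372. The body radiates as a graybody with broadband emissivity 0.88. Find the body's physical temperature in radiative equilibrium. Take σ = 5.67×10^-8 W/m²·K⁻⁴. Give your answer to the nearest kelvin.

The planet absorbs (1−α)S over its disc πR² and re-emits over 4πR², so the mean absorbed flux is (1−0.372)·317.0/4 = 49.77 W/m².
Radiative balance εσT⁴ = 49.77 gives T = [49.77/(0.88·σ)]^(1/4) = 177.7 K.

178 kelvin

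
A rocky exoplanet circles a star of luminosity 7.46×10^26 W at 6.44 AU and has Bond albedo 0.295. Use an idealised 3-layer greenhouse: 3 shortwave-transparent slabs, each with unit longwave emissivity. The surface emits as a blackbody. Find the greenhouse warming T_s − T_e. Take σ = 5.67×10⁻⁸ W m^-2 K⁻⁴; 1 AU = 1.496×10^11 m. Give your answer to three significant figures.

49.2 kelvin

d = 6.44 × 1.496×10^11 m = 9.634×10^11 m.
Flux at the orbit: S = L/(4πd²) = 7.46×10^26/(4π·(9.63×10^11)²) = 63.96 W m^-2.
Top-of-atmosphere balance: σT_e⁴ = S(1−α)/4 = 11.27 W m^-2 → T_e = 118.7 K.
T_s = (N+1)^(1/4)·T_e = 167.9 K.
Warming: T_s − T_e = 49.19 K.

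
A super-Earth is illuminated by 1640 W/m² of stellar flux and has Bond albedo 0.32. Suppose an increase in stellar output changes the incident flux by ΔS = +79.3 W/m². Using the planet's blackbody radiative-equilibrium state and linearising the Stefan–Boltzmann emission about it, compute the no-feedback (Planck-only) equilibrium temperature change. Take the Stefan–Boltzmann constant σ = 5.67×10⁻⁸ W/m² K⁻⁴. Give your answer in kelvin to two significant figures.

3.2 kelvin

Unperturbed T_e = [1640·(1−0.32)/(4σ)]^¼ = 264.8 K.
Only a fraction (1−α) is absorbed and it's spread over 4πR², so ΔF = (1−α)ΔS/4 = 13.48 W/m².
Planck response: λ_P = 4σT_e³ = 4·5.67×10⁻⁸·(264.8)³ = 4.211 W/m²/K.
Hence the no-feedback warming is ΔF/(4σT_e³) = 3.20 K.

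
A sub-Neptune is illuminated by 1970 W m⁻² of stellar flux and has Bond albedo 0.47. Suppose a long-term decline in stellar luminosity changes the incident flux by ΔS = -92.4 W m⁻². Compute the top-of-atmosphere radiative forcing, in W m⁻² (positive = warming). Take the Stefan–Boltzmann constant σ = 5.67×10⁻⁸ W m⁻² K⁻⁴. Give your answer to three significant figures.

-12.2 W m⁻²

TOA radiative forcing: ΔF = (1−α)ΔS/4 = 0.53·(-92.4)/4 = -12.24 W m⁻².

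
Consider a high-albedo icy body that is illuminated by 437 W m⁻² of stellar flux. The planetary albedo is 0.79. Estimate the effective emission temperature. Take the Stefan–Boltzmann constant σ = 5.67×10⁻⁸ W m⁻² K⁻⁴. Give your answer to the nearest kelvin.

Absorbed flux (global mean): S(1−α)/4 = 437.0·0.21/4 = 22.94 W m⁻².
In equilibrium σT⁴ equals this, so T = 141.8 K.

142 K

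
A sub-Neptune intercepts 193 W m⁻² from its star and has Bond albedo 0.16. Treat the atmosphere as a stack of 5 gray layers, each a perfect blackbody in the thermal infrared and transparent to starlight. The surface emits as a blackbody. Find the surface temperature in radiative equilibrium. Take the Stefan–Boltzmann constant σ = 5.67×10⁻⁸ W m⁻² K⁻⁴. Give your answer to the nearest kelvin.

256 kelvin

The effective emission temperature is T_e = [S(1−α)/(4σ)]^¼ = 163.5 K.
With N = 5 opaque layers, T_s = (N+1)^(1/4)·T_e = 6^(1/4)·163.5 = 255.9 K.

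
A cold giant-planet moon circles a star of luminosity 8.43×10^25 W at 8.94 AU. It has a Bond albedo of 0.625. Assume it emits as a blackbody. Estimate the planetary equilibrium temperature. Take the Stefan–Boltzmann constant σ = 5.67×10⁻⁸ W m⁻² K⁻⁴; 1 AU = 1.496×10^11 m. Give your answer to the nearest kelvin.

Orbital distance: d = 8.94 AU = 1.337×10^12 m.
Flux at the orbit: S = L/(4πd²) = 8.43×10^25/(4π·(1.34×10^12)²) = 3.750 W m⁻².
The planet absorbs (1−α)S over its disc πR² and re-emits over 4πR², so the mean absorbed flux is (1−0.625)·3.750/4 = 0.3516 W m⁻².
In equilibrium σT⁴ equals this, so T = 49.90 K.

50 K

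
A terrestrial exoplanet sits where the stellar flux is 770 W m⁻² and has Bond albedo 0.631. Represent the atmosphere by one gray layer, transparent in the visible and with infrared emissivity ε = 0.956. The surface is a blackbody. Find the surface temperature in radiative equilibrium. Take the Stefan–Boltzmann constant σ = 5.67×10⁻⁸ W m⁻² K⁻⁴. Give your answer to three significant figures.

Effective emission temperature (TOA balance): σT_e⁴ = S(1−α)/4 = 71.03 W m⁻² → T_e = 188.1 K.
For a single slab of emissivity ε, T_s⁴ = 2T_e⁴/(2−ε); thus T_s = 188.1·(1.916)^(1/4) = 221.3 K.

221 K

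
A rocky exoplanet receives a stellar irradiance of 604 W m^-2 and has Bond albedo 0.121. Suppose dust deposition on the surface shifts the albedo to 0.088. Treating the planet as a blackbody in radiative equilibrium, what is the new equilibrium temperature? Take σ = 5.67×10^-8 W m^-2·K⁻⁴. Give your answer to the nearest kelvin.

222 kelvin

With the new albedo, S(1−α₂)/4 = 137.7 W m^-2, so T₂ = 222.0 K.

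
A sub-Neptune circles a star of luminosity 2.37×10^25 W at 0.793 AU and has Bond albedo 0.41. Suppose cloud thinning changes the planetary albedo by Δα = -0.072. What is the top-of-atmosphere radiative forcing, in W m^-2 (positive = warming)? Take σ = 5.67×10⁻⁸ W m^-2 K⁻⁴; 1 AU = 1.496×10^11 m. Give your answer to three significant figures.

2.41 W m^-2

Orbital distance: d = 0.793 AU = 1.186×10^11 m.
S = L/(4πd²) = 134.0 W m^-2.
The change in absorbed flux is Δ[S(1−α)/4] = −SΔα/4 = 2.412 W m^-2.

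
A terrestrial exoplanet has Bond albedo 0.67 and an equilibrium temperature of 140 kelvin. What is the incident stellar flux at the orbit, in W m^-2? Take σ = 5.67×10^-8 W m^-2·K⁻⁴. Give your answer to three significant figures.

Invert the energy balance for S: S = 4σT⁴/(1−α).
The emitted flux is σT⁴ = 21.78 W m^-2.
So S = 4×21.78/(1−0.67) = 264.0 W m^-2.

264 W m^-2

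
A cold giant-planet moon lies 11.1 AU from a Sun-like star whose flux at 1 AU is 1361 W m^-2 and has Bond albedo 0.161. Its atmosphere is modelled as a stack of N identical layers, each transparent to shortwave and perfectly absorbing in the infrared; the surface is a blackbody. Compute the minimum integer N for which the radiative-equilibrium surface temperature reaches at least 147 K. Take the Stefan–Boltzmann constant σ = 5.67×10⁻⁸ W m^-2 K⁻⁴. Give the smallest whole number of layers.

11

Irradiance scales as 1/d², so S = 1361 W m^-2 × (1/11.1)² = 11.05 W m^-2.
Top-of-atmosphere balance: σT_e⁴ = S(1−α)/4 = 2.317 W m^-2 → T_e = 79.95 K.
Need (N+1)T_e⁴ ≥ T_s⁴, i.e. N+1 ≥ (147/79.95)⁴ = 11.427.
The minimum whole number is N = 11.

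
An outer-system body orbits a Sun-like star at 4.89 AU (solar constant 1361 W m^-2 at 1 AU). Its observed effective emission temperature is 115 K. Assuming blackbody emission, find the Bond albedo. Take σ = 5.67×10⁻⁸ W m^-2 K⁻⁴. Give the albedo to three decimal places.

0.303

Irradiance scales as 1/d², so S = 1361 W m^-2 × (1/4.89)² = 56.92 W m^-2.
Rearranging the radiative balance, α = 1 − 4σT⁴/S.
4σT⁴ = 4·5.67×10⁻⁸·(115)⁴ = 39.67 W m^-2.
Hence α = 1 − 39.67/56.92 = 0.3031.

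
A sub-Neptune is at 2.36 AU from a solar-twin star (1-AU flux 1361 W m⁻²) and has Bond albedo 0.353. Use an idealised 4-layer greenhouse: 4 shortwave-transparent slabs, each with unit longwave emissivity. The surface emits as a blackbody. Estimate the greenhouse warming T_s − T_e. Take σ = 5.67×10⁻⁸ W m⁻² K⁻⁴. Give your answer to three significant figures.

80.5 kelvin

Irradiance scales as 1/d², so S = 1361 W m⁻² × (1/2.36)² = 244.4 W m⁻².
Top-of-atmosphere balance: σT_e⁴ = S(1−α)/4 = 39.53 W m⁻² → T_e = 162.5 K.
T_s = (N+1)^(1/4)·T_e = 243.0 K.
Warming: T_s − T_e = 80.49 K.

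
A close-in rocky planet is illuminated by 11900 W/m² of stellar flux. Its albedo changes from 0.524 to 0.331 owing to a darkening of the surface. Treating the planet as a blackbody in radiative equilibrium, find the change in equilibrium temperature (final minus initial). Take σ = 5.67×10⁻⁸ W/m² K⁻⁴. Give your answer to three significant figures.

35.3 kelvin

Before: T₁ = [11900·0.476/(4σ)]^(1/4) = 397.5 K.
After:  T₂ = [11900·0.669/(4σ)]^(1/4) = 432.8 K.
ΔT = T₂ − T₁ = 35.31 K.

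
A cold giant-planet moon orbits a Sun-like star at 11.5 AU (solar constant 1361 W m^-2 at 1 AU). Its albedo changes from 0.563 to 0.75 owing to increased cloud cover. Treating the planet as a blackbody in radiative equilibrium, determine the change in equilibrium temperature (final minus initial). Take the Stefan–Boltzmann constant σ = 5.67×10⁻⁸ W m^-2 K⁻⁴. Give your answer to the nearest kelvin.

-9 K

Irradiance scales as 1/d², so S = 1361 W m^-2 × (1/11.5)² = 10.29 W m^-2.
With α = 0.563, T₁ = 66.73 K.
After:  T₂ = [10.29·0.25/(4σ)]^(1/4) = 58.03 K.
Change: 58.03 − 66.73 = -8.696 K.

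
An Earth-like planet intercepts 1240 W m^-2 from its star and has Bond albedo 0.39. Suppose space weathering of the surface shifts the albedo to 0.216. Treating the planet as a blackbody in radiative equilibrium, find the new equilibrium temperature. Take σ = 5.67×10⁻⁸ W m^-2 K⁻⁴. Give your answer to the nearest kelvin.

256 kelvin

New equilibrium: T₂ = [(1−0.216)·1240/(4σ)]^(1/4) = 255.9 K.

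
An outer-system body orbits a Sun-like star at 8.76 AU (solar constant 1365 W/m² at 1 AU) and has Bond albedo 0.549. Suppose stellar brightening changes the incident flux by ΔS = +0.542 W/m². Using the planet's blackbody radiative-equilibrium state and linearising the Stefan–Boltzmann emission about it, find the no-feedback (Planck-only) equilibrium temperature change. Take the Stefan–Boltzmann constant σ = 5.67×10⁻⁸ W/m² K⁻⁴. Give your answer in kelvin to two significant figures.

0.59 K

Flux at the orbit: S = 1365/(8.76)² = 17.79 W/m².
The baseline emission temperature is T_e = 77.12 K.
Only a fraction (1−α) is absorbed and it's spread over 4πR², so ΔF = (1−α)ΔS/4 = 0.06111 W/m².
The Planck feedback parameter is 4σT_e³ = 0.1040 W/m²/K.
Hence the no-feedback warming is ΔF/(4σT_e³) = 0.587 K.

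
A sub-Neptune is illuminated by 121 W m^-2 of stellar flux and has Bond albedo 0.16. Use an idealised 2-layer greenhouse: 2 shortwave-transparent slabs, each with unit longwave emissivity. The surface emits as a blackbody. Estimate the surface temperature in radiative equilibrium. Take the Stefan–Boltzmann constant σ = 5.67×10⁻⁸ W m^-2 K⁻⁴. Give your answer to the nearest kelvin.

191 K

The effective emission temperature is T_e = [S(1−α)/(4σ)]^¼ = 145.5 K.
Layer-by-layer balance gives σT_s⁴ = (N+1)σT_e⁴, so T_s = 3^¼·145.5 = 191.5 K.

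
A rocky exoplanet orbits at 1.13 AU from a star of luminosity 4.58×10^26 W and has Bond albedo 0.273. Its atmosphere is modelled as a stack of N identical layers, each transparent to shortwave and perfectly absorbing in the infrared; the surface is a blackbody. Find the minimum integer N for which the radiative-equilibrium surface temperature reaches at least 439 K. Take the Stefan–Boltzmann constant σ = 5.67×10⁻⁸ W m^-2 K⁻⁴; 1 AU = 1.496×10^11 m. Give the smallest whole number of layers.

Orbital distance: d = 1.13 AU = 1.690×10^11 m.
S = L/(4πd²) = 1275 W m^-2.
Top-of-atmosphere balance: σT_e⁴ = S(1−α)/4 = 231.8 W m^-2 → T_e = 252.9 K.
T_s = (N+1)^(1/4)·T_e ≥ 439 K requires N+1 ≥ (T_s/T_e)⁴ = (439/252.9)⁴ = 9.085.
The minimum whole number is N = 9.

9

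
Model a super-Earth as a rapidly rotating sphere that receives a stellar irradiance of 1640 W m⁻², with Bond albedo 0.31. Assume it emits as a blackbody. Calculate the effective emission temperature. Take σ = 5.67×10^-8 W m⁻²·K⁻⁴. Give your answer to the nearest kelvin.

Absorbed flux (global mean): S(1−α)/4 = 1640·0.69/4 = 282.9 W m⁻².
Balancing against σT⁴: T = (282.9/5.67×10⁻⁸)^(1/4) = 265.8 K.

266 K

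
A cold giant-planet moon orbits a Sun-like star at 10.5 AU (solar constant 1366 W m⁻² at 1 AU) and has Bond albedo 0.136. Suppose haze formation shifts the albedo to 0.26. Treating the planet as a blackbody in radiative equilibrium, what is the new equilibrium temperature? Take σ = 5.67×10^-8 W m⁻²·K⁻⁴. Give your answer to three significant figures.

Flux at the orbit: S = 1366/(10.5)² = 12.39 W m⁻².
New equilibrium: T₂ = [(1−0.26)·12.39/(4σ)]^(1/4) = 79.74 K.

79.7 kelvin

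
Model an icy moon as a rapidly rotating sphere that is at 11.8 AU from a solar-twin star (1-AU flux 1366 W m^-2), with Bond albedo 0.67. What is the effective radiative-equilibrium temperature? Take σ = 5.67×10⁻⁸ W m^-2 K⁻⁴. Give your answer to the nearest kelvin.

61 K

By the inverse-square law, S = 1366/11.8² = 9.810 W m^-2.
Absorbed flux (global mean): S(1−α)/4 = 9.810·0.33/4 = 0.8094 W m^-2.
Set σT⁴ = 0.8094 → T = (0.8094/σ)^(1/4) = 61.47 K.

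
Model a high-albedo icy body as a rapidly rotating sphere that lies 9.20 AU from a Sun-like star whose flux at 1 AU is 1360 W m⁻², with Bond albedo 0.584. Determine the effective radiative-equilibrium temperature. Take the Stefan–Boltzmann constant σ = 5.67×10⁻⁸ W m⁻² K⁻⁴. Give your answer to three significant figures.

73.7 K

By the inverse-square law, S = 1360/9.20² = 16.07 W m⁻².
Averaging over the sphere, the absorbed flux is S(1−α)/4 = 1.671 W m⁻².
Set σT⁴ = 1.671 → T = (1.671/σ)^(1/4) = 73.68 K.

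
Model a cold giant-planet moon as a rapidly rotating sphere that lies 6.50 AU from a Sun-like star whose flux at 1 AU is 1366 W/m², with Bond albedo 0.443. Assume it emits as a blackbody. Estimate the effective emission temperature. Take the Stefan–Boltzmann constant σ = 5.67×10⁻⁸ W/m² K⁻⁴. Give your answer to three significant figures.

Flux at the orbit: S = 1366/(6.50)² = 32.33 W/m².
Averaging over the sphere, the absorbed flux is S(1−α)/4 = 4.502 W/m².
In equilibrium σT⁴ equals this, so T = 94.40 K.

94.4 kelvin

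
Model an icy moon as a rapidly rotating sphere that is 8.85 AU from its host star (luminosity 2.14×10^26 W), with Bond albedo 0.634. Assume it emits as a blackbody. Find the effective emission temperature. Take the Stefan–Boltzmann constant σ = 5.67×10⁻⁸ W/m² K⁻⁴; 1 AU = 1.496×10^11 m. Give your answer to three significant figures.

Orbital distance: d = 8.85 AU = 1.324×10^12 m.
Spreading L over a sphere of radius d: S = 2.14×10^26/(4π·1.32×10^12²) = 9.715 W/m².
Absorbed flux (global mean): S(1−α)/4 = 9.715·0.366/4 = 0.8889 W/m².
In equilibrium σT⁴ equals this, so T = 62.92 K.

62.9 K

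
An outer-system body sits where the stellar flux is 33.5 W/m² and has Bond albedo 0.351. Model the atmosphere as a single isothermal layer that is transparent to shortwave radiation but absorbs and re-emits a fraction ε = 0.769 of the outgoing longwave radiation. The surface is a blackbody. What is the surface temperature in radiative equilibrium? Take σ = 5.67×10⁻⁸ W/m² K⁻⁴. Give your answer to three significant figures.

112 kelvin

The planet radiates to space at T_e = [S(1−α)/(4σ)]^(1/4) = 98.95 K.
For a single slab of emissivity ε, T_s⁴ = 2T_e⁴/(2−ε); thus T_s = 98.95·(1.625)^(1/4) = 111.7 K.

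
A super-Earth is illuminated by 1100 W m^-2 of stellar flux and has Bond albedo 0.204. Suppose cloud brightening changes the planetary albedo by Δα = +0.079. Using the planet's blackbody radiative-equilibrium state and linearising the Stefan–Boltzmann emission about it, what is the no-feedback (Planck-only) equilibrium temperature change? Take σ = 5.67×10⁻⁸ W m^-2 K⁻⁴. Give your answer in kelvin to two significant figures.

-6.2 K

Reference equilibrium: T_e = [S(1−α)/(4σ)]^(1/4) = 249.3 K.
The change in absorbed flux is Δ[S(1−α)/4] = −SΔα/4 = -21.73 W m^-2.
Planck response: λ_P = 4σT_e³ = 4·5.67×10⁻⁸·(249.3)³ = 3.513 W m^-2/K.
Hence the no-feedback warming is ΔF/(4σT_e³) = -6.18 K.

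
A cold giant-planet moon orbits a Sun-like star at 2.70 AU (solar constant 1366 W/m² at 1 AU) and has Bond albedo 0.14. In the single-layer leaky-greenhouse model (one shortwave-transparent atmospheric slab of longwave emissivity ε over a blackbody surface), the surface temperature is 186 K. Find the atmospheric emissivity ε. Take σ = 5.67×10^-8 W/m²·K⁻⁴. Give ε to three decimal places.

0.813

Flux at the orbit: S = 1366/(2.70)² = 187.4 W/m².
First, T_e = [187.4·(1−0.14)/(4σ)]^(1/4) = 163.3 K.
Since (2−ε)/2 = (T_e/T_s)⁴ = 0.5936, ε = 0.8127.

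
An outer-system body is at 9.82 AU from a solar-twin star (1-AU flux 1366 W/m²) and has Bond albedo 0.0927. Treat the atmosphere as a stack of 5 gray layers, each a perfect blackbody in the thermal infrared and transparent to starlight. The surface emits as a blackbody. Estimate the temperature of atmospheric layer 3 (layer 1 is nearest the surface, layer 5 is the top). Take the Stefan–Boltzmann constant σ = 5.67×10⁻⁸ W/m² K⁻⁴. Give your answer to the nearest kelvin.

114 kelvin

Irradiance scales as 1/d², so S = 1366 W/m² × (1/9.82)² = 14.17 W/m².
OLR = S(1−α)/4 = 3.213 W/m²; the top layer radiates at T_e = 86.76 K.
The net upward flux σT_e⁴ is constant between every pair of levels, so T_k⁴ = (N+1−k)T_e⁴.
With k = 3: T_3 = (5+1−3)^¼·86.76 K = 114.2 K.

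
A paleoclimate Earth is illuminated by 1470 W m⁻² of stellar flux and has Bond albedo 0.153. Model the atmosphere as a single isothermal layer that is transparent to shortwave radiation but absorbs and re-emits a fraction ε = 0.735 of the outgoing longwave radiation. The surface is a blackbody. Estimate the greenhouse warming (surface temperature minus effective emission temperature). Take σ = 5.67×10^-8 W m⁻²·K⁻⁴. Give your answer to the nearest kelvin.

33 K

At the top of the atmosphere, σT_e⁴ = S(1−α)/4 = 311.3 W m⁻², giving T_e = 272.2 K.
The surface balance (absorbed SW + ε·downward IR = σT_s⁴) with T_a⁴ = T_s⁴/2 reduces to T_s = T_e·[2/(2−ε)]^¼ = 305.2 K.
The atmosphere warms the surface by 33.03 K.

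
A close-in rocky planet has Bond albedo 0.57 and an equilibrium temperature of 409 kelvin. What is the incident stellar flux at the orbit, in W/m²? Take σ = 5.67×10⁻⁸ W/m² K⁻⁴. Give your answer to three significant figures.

From S(1−α)/4 = σT⁴: S = 4σT⁴/(1−α).
σT⁴ = 5.67×10⁻⁸·(409)⁴ = 1587 W/m².
So S = 4×1587/(1−0.57) = 14760 W/m².

14800 W/m²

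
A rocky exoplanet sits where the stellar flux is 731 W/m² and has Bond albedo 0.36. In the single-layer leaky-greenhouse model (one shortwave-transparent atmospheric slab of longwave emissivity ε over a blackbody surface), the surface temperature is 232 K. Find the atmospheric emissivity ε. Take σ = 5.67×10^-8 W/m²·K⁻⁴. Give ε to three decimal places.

0.576

First, T_e = [731.0·(1−0.36)/(4σ)]^(1/4) = 213.1 K.
Since (2−ε)/2 = (T_e/T_s)⁴ = 0.7120, ε = 0.5759.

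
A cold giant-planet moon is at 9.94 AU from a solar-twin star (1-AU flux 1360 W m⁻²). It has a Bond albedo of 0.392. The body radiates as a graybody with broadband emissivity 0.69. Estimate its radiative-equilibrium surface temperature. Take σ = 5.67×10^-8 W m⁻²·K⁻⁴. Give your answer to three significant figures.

Flux at the orbit: S = 1360/(9.94)² = 13.76 W m⁻².
Averaging over the sphere, the absorbed flux is S(1−α)/4 = 2.092 W m⁻².
Equating to εσT⁴ with ε = 0.69: T = (2.092/0.69σ)^(1/4) = 85.52 K.

85.5 K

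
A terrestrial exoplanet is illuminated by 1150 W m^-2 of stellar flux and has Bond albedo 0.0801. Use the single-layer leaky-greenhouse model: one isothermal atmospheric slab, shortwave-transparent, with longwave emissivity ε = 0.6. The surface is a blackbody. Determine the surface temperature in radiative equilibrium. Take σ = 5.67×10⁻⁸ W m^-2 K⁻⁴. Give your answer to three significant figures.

286 K

The planet radiates to space at T_e = [S(1−α)/(4σ)]^(1/4) = 261.3 K.
Surface balance with a leaky layer gives σT_s⁴ = σT_e⁴·2/(2−ε), so T_s = T_e·[2/(2−0.6)]^(1/4) = 285.7 K.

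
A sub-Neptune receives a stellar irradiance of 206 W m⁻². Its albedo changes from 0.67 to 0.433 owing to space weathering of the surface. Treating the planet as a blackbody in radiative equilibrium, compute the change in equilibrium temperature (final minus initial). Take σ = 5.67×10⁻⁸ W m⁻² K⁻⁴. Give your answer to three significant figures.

19.1 K

Initial: T₁ = [S(1−0.67)/(4σ)]^(1/4) = 131.6 K.
With α = 0.433, T₂ = 150.6 K.
Change: 150.6 − 131.6 = 19.07 K.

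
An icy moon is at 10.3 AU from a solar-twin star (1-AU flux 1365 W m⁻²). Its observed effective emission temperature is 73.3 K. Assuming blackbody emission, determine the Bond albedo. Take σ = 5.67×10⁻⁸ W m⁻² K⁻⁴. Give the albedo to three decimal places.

Irradiance scales as 1/d², so S = 1365 W m⁻² × (1/10.3)² = 12.87 W m⁻².
Energy balance: S(1−α)/4 = σT⁴, so 1−α = 4σT⁴/S.
σT⁴ = 1.637 W m⁻², so 4σT⁴ = 6.547 W m⁻².
Hence α = 1 − 6.547/12.87 = 0.4911.

0.491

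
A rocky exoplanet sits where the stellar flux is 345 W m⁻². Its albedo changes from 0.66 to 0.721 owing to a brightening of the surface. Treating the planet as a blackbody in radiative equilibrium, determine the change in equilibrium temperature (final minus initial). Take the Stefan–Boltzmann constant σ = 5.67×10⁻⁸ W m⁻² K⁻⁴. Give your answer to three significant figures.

-7.27 K

With α = 0.66, T₁ = 150.8 K.
Final:   T₂ = [S(1−0.721)/(4σ)]^(1/4) = 143.5 K.
ΔT = T₂ − T₁ = -7.274 K.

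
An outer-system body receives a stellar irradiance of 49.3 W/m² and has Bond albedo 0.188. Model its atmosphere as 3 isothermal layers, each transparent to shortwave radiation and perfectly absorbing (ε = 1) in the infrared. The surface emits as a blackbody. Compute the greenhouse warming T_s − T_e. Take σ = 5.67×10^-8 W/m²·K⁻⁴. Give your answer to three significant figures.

OLR = S(1−α)/4 = 10.01 W/m²; the top layer radiates at T_e = 115.3 K.
T_s = (N+1)^(1/4)·T_e = 163.0 K.
Warming: T_s − T_e = 47.74 K.

47.7 K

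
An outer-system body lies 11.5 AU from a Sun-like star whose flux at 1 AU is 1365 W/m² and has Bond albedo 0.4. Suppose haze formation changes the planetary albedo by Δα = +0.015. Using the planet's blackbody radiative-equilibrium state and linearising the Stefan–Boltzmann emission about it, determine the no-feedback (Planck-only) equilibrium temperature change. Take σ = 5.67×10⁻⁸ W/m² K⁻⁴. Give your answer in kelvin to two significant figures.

By the inverse-square law, S = 1365/11.5² = 10.32 W/m².
Unperturbed T_e = [10.32·(1−0.4)/(4σ)]^¼ = 72.29 K.
ΔF = −(S/4)Δα = −(10.32/4)×(+0.015) = -0.03871 W/m².
Linearising σT⁴ gives d(σT⁴)/dT = 4σT_e³ = 0.08567 W/m² per K.
Hence the no-feedback warming is ΔF/(4σT_e³) = -0.452 K.

-0.45 kelvin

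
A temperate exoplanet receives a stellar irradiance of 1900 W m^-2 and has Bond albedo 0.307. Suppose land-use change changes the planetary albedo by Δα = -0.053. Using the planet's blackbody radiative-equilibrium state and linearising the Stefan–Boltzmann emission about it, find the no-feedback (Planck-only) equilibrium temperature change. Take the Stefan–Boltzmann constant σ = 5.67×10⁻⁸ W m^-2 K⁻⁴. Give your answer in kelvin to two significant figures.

Unperturbed T_e = [1900·(1−0.307)/(4σ)]^¼ = 276.0 K.
The change in absorbed flux is Δ[S(1−α)/4] = −SΔα/4 = 25.18 W m^-2.
Linearising σT⁴ gives d(σT⁴)/dT = 4σT_e³ = 4.770 W m^-2 per K.
So ΔT₀ = 25.18/4.770 = 5.28 K.

5.3 kelvin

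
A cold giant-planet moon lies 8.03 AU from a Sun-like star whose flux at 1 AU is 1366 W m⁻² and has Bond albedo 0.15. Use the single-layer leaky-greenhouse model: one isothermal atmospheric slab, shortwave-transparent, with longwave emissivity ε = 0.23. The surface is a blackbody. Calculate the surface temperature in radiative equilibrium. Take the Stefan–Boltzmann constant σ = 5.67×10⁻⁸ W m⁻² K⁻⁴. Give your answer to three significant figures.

97.3 K

Irradiance scales as 1/d², so S = 1366 W m⁻² × (1/8.03)² = 21.18 W m⁻².
At the top of the atmosphere, σT_e⁴ = S(1−α)/4 = 4.502 W m⁻², giving T_e = 94.39 K.
Surface balance with a leaky layer gives σT_s⁴ = σT_e⁴·2/(2−ε), so T_s = T_e·[2/(2−0.23)]^(1/4) = 97.32 K.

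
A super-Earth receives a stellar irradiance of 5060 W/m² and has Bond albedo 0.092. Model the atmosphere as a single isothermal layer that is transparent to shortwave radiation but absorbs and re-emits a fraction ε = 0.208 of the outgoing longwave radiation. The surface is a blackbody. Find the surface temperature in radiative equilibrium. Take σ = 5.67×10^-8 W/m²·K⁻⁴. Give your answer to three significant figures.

At the top of the atmosphere, σT_e⁴ = S(1−α)/4 = 1149 W/m², giving T_e = 377.3 K.
The surface balance (absorbed SW + ε·downward IR = σT_s⁴) with T_a⁴ = T_s⁴/2 reduces to T_s = T_e·[2/(2−ε)]^¼ = 387.8 K.

388 K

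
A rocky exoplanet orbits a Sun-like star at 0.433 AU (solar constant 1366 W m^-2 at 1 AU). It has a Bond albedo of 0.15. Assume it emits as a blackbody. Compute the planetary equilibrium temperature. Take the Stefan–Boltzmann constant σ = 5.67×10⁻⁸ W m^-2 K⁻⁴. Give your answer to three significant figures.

407 K

By the inverse-square law, S = 1366/0.433² = 7286 W m^-2.
Absorbed flux (global mean): S(1−α)/4 = 7286·0.85/4 = 1548 W m^-2.
Balancing against σT⁴: T = (1548/5.67×10⁻⁸)^(1/4) = 406.5 K.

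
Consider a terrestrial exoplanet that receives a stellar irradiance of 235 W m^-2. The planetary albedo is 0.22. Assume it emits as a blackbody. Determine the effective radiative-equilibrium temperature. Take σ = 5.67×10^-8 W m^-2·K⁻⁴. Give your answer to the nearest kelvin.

169 K

Absorbed flux (global mean): S(1−α)/4 = 235.0·0.78/4 = 45.83 W m^-2.
Balancing against σT⁴: T = (45.83/5.67×10⁻⁸)^(1/4) = 168.6 K.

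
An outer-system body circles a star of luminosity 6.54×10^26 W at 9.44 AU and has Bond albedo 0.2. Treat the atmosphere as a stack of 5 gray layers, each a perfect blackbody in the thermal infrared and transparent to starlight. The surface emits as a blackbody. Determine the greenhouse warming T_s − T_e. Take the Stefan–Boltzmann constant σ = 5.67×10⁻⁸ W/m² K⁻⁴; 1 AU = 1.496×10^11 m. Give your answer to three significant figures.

55.3 K

Orbital distance: d = 9.44 AU = 1.412×10^12 m.
Spreading L over a sphere of radius d: S = 6.54×10^26/(4π·1.41×10^12²) = 26.10 W/m².
Top-of-atmosphere balance: σT_e⁴ = S(1−α)/4 = 5.219 W/m² → T_e = 97.95 K.
T_s = (N+1)^(1/4)·T_e = 153.3 K.
So the greenhouse effect raises the surface by 153.3 − 97.95 = 55.35 K.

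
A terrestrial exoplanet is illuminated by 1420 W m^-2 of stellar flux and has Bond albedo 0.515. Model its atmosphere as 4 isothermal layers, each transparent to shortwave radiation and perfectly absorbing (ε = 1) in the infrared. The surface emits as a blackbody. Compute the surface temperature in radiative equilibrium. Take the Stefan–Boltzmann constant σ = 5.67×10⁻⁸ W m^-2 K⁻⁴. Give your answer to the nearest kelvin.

351 K

The effective emission temperature is T_e = [S(1−α)/(4σ)]^¼ = 234.7 K.
With N = 4 opaque layers, T_s = (N+1)^(1/4)·T_e = 5^(1/4)·234.7 = 351.0 K.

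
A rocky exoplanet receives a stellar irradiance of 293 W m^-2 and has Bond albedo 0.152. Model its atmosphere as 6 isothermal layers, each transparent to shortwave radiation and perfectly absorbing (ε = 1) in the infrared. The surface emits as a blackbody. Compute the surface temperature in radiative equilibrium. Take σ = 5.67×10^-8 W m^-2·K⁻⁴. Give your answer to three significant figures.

296 kelvin

OLR = S(1−α)/4 = 62.12 W m^-2; the top layer radiates at T_e = 181.9 K.
For an N-layer opaque stack, T_s⁴ = (N+1)T_e⁴, hence T_s = (7)^(1/4)×181.9 K = 295.9 K.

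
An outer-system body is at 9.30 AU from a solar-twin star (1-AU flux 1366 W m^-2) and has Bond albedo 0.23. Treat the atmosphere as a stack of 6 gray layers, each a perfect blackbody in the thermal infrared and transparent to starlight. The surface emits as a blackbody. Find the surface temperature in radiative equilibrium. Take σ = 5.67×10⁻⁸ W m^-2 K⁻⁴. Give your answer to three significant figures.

139 K

Irradiance scales as 1/d², so S = 1366 W m^-2 × (1/9.30)² = 15.79 W m^-2.
The effective emission temperature is T_e = [S(1−α)/(4σ)]^¼ = 85.57 K.
With N = 6 opaque layers, T_s = (N+1)^(1/4)·T_e = 7^(1/4)·85.57 = 139.2 K.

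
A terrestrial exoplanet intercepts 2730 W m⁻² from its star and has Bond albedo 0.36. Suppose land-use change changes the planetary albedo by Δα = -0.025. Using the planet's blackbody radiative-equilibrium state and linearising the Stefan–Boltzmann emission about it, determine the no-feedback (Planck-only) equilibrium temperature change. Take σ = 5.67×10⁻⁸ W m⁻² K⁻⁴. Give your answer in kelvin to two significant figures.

Reference equilibrium: T_e = [S(1−α)/(4σ)]^(1/4) = 296.3 K.
ΔF = −(S/4)Δα = −(2730/4)×(-0.025) = 17.06 W m⁻².
Planck response: λ_P = 4σT_e³ = 4·5.67×10⁻⁸·(296.3)³ = 5.897 W m⁻²/K.
ΔT₀ = ΔF/λ_P = 17.06/5.897 = 2.89 K.

2.9 K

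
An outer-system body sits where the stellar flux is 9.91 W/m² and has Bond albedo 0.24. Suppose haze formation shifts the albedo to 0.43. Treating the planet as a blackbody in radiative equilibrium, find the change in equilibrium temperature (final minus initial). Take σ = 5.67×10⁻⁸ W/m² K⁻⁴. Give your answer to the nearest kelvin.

With α = 0.24, T₁ = 75.91 K.
After:  T₂ = [9.910·0.57/(4σ)]^(1/4) = 70.64 K.
Change: 70.64 − 75.91 = -5.268 K.

-5 K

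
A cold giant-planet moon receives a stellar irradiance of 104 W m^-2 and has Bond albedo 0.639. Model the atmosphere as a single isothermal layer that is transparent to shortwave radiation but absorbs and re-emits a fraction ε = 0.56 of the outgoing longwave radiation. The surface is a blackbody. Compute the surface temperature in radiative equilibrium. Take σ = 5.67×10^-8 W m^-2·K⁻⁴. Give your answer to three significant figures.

123 kelvin

Effective emission temperature (TOA balance): σT_e⁴ = S(1−α)/4 = 9.386 W m^-2 → T_e = 113.4 K.
Surface balance with a leaky layer gives σT_s⁴ = σT_e⁴·2/(2−ε), so T_s = T_e·[2/(2−0.56)]^(1/4) = 123.1 K.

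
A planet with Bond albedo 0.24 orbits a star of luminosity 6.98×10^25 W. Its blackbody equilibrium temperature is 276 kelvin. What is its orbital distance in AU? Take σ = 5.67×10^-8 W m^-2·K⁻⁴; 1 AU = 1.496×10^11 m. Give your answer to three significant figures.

0.379 AU

Energy balance gives S = 4σT⁴/(1−α) = 1732 W m^-2.
From L = 4πd²S, d = √(6.98×10^25/(4π·1732)) = 5.664×10^10 m = 0.3786 AU.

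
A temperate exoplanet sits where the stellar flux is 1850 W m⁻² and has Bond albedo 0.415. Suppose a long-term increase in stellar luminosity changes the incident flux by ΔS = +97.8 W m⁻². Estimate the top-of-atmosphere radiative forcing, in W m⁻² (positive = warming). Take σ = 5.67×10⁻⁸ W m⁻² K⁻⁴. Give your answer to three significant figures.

14.3 W m⁻²

ΔF = Δ[S(1−α)]/4 = (1−0.415)·+97.8/4 = 14.30 W m⁻².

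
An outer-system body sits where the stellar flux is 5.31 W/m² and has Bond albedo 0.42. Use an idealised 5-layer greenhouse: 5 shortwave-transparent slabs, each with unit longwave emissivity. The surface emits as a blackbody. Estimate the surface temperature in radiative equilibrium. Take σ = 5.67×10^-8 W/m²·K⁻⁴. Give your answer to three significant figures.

95.0 K

OLR = S(1−α)/4 = 0.7700 W/m²; the top layer radiates at T_e = 60.70 K.
With N = 5 opaque layers, T_s = (N+1)^(1/4)·T_e = 6^(1/4)·60.70 = 95.01 K.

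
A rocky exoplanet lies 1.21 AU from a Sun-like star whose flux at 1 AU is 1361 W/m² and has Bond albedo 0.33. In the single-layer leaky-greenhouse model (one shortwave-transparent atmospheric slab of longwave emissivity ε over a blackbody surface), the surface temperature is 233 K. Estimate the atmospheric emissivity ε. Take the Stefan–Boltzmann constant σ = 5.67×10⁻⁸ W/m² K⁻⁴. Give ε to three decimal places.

0.137

By the inverse-square law, S = 1361/1.21² = 929.6 W/m².
TOA balance gives T_e = 228.9 K.
Since (2−ε)/2 = (T_e/T_s)⁴ = 0.9317, ε = 0.1365.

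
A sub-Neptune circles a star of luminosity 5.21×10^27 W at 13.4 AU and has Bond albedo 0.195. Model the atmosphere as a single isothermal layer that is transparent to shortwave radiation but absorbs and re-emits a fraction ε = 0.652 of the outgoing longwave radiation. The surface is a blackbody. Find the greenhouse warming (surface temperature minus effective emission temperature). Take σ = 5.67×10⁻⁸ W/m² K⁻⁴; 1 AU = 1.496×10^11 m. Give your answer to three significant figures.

14.3 kelvin

d = 13.4 × 1.496×10^11 m = 2.005×10^12 m.
Flux at the orbit: S = L/(4πd²) = 5.21×10^27/(4π·(2.00×10^12)²) = 103.2 W/m².
Effective emission temperature (TOA balance): σT_e⁴ = S(1−α)/4 = 20.76 W/m² → T_e = 138.3 K.
Surface balance with a leaky layer gives σT_s⁴ = σT_e⁴·2/(2−ε), so T_s = T_e·[2/(2−0.652)]^(1/4) = 152.7 K.
T_s − T_e = 152.7 − 138.3 = 14.34 K.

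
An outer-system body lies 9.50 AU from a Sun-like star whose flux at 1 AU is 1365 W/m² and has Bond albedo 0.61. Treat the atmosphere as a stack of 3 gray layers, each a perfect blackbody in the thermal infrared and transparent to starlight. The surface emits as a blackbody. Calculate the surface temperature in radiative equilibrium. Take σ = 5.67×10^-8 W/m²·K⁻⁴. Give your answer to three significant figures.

Irradiance scales as 1/d², so S = 1365 W/m² × (1/9.50)² = 15.12 W/m².
Top-of-atmosphere balance: σT_e⁴ = S(1−α)/4 = 1.475 W/m² → T_e = 71.41 K.
With N = 3 opaque layers, T_s = (N+1)^(1/4)·T_e = 4^(1/4)·71.41 = 101.0 K.

101 kelvin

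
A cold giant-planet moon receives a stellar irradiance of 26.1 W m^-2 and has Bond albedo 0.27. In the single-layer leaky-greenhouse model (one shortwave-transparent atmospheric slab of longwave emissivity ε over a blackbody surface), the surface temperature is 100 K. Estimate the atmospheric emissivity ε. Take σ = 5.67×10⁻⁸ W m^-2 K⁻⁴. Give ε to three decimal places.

0.320

TOA balance gives T_e = 95.74 K.
T_s⁴ = T_e⁴·2/(2−ε) → ε = 2 − 2(T_e/T_s)⁴ = 2 − 2·(95.74/100)⁴ = 0.3198.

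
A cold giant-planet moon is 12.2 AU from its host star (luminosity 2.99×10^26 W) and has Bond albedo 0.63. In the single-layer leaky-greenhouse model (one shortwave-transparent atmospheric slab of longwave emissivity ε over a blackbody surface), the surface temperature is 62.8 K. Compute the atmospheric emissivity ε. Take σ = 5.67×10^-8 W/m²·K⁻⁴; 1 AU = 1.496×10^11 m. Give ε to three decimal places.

0.502

d = 12.2 × 1.496×10^11 m = 1.825×10^12 m.
Flux at the orbit: S = L/(4πd²) = 2.99×10^26/(4π·(1.83×10^12)²) = 7.143 W/m².
TOA balance gives T_e = 58.43 K.
T_s⁴ = T_e⁴·2/(2−ε) → ε = 2 − 2(T_e/T_s)⁴ = 2 − 2·(58.43/62.8)⁴ = 0.5016.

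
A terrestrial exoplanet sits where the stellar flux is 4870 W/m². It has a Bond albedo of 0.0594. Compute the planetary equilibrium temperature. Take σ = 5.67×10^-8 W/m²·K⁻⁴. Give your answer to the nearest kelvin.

377 kelvin

The planet absorbs (1−α)S over its disc πR² and re-emits over 4πR², so the mean absorbed flux is (1−0.0594)·4870/4 = 1145 W/m².
In equilibrium σT⁴ equals this, so T = 377.0 K.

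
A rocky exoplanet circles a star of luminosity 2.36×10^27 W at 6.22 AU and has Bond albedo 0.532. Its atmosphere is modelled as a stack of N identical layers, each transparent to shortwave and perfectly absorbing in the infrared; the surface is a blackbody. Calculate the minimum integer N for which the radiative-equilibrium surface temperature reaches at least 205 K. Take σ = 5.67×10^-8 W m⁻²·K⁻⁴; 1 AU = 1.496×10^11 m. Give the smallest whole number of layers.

3

Orbital distance: d = 6.22 AU = 9.305×10^11 m.
S = L/(4πd²) = 216.9 W m⁻².
OLR = S(1−α)/4 = 25.38 W m⁻²; the top layer radiates at T_e = 145.5 K.
Since T_s⁴ = (N+1)T_e⁴, we need N ≥ (T_s/T_e)⁴ − 1 = 2.946.
So N ≥ 2.946; the smallest integer is N = 3.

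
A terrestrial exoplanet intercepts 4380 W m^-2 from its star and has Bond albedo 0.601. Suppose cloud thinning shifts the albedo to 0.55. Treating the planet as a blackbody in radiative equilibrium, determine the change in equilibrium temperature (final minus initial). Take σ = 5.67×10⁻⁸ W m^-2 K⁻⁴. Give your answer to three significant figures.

Before: T₁ = [4380·0.399/(4σ)]^(1/4) = 296.3 K.
With α = 0.55, T₂ = 305.3 K.
Change: 305.3 − 296.3 = 9.045 K.

9.04 kelvin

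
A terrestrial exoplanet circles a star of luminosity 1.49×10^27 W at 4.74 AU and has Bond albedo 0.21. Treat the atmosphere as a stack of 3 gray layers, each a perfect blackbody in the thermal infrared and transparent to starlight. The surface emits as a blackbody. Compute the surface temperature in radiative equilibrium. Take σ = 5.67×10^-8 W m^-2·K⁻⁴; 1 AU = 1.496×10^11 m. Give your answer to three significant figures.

Orbital distance: d = 4.74 AU = 7.091×10^11 m.
S = L/(4πd²) = 235.8 W m^-2.
The effective emission temperature is T_e = [S(1−α)/(4σ)]^¼ = 169.3 K.
With N = 3 opaque layers, T_s = (N+1)^(1/4)·T_e = 4^(1/4)·169.3 = 239.4 K.

239 K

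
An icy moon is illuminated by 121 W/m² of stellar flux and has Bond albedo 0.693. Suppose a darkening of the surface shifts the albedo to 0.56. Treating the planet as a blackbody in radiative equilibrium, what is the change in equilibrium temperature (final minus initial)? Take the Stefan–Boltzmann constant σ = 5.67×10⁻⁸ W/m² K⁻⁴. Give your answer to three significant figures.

Before: T₁ = [121.0·0.307/(4σ)]^(1/4) = 113.1 K.
With α = 0.56, T₂ = 123.8 K.
ΔT = T₂ − T₁ = 10.65 K.

10.7 kelvin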